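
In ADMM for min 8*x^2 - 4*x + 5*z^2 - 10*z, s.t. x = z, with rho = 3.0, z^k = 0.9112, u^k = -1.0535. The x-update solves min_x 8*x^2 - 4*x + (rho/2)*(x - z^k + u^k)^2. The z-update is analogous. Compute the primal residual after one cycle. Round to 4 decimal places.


ADMM iteration with rho = 3.0, z^k = 0.9112, u^k = -1.0535
Step 1: x-update.
Minimize 8*x^2 - 4*x + (3.0/2)*(x - 0.9112 - 1.0535)^2
FOC: (2*8 + 3.0)*x = 4 + 3.0*(0.9112 + 1.0535)
x^{k+1} = 0.5207
Step 2: z-update.
Minimize 5*z^2 - 10*z + (3.0/2)*(0.5207 - z - 1.0535)^2
FOC: (2*5 + 3.0)*z = 10 + 3.0*(0.5207 - 1.0535)
z^{k+1} = 0.6463
Step 3: u-update.
u^{k+1} = -1.0535 + 0.5207 - 0.6463 = -1.179
Step 4: Primal residual = |0.5207 - 0.6463| = 0.1255


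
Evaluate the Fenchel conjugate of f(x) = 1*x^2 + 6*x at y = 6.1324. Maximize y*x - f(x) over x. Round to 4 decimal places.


f*(y) = sup_x {y*x - a*x^2 - b*x} = sup_x {(y-b)*x - a*x^2}
FOC: (y - b) - 2a*x = 0 => x* = (y - b)/(2a)
x* = (6.1324 - 6)/(2*1) = 0.0662
f*(6.1324) = (y-b)^2/(4a) = (6.1324 - 6)^2/(4*1)
= 0.0175/4 = 0.0044


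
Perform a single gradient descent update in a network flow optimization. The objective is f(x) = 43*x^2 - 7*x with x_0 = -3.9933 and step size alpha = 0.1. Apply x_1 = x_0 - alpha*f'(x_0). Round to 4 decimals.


We compute the gradient at x_0 and apply the update.
f'(x) = 86*x - 7
f'(-3.9933) = 86*-3.9933 - 7 = -350.4238
x_1 = -3.9933 - 0.1*-350.4238 = 31.0491


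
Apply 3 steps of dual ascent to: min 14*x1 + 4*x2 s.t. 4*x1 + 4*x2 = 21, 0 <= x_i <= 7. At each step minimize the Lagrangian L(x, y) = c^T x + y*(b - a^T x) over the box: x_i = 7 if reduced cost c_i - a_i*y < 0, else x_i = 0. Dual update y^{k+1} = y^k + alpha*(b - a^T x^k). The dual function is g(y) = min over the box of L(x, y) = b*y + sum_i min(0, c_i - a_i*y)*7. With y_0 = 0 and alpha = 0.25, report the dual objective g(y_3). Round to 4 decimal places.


Dual ascent for LP: min 14*x1 + 4*x2, 4*x1 + 4*x2 = 21, 0 <= x_i <= 7
Step 1: y^k = 0.0, reduced costs: (14.0, 4.0)
  x^k = (0.0, 0.0), subgradient = b - a^T x = 21.0
  y^{k+1} = 0.0 + 0.25*21.0 = 5.25
Step 2: y^k = 5.25, reduced costs: (-7.0, -17.0)
  x^k = (7.0, 7.0), subgradient = b - a^T x = -35.0
  y^{k+1} = 5.25 + 0.25*-35.0 = -3.5
Step 3: y^k = -3.5, reduced costs: (28.0, 18.0)
  x^k = (0.0, 0.0), subgradient = b - a^T x = 21.0
  y^{k+1} = -3.5 + 0.25*21.0 = 1.75
Dual objective at y_3 = 1.75: reduced costs (7.0, -3.0), box minimizer x = (0.0, 7.0)
g(y_3) = b*y + (c1 - a1*y)*x1 + (c2 - a2*y)*x2 = 21*1.75 + 7.0*0.0 + (-3.0)*7.0 = 36.75 + 0.0 - 21.0 = 15.75


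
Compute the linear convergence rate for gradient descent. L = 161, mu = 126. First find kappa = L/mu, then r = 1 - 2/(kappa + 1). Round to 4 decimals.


Step 1: Compute the condition number.
kappa = L/mu = 161/126 = 1.2778
Step 2: Compute the convergence rate.
r = 1 - 2/(kappa + 1) = 1 - 2*mu/(L + mu) = (L - mu)/(L + mu) = 35/287 = 0.122


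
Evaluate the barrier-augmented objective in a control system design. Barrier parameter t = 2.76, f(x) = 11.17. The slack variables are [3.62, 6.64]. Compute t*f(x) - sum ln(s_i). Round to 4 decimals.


Step 1: Compute log-barrier.
ln values: [1.2865, 1.8931]
phi = -(1.2865 + 1.8931) = -3.1796
Step 2: Compute augmented objective.
t*f(x) = 2.76*11.17 = 30.8292
Total = 30.8292 - 3.1796 = 27.6496


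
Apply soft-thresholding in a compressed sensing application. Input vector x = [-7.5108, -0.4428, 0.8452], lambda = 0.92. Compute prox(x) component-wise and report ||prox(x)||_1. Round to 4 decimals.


Soft-thresholding with lambda = 0.92:
prox(-7.5108) = sign(-7.5108)*max(|-7.5108| - 0.92, 0) = -6.5908
prox(-0.4428) = sign(-0.4428)*max(|-0.4428| - 0.92, 0) = 0.0
prox(0.8452) = sign(0.8452)*max(|0.8452| - 0.92, 0) = 0.0
prox(x) = [-6.5908, 0.0, 0.0]
||prox(x)||_1 = 6.5908 + 0.0 + 0.0 = 6.5908


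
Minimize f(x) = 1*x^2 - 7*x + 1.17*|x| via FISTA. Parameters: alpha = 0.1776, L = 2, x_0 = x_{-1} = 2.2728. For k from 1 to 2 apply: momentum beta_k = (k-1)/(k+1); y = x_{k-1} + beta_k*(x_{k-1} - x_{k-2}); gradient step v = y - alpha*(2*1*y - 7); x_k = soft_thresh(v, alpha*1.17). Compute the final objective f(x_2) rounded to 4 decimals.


FISTA on f(x) = 1*x^2 - 7*x + 1.17*|x|
L = 2, alpha = 0.1776
Iteration 1: beta = 0.0, y = 2.2728 + 0.0*(2.2728 - 2.2728) = 2.2728
  grad(y) = -2.4544, v = y - alpha*grad = 2.7087
  prox(v) = soft_thresh(2.7087, 0.2078) = 2.5009
Iteration 2: beta = 0.3333, y = 2.5009 + 0.3333*(2.5009 - 2.2728) = 2.5769
  grad(y) = -1.8461, v = y - alpha*grad = 2.9048
  prox(v) = soft_thresh(2.9048, 0.2078) = 2.697
f(x_2) = 1*2.697^2 - 7*2.697 + 1.17*|2.697| = -8.4497


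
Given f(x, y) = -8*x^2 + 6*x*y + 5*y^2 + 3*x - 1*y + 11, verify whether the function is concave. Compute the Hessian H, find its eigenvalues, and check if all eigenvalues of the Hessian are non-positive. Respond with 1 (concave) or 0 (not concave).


The Hessian of f(x,y) = -8*x^2 + 6*x*y + 5*y^2 + 3*x - 1*y + 11 is:
H = [[-16, 6], [6, 10]]
Trace = -16 + 10 = -6
Determinant = -16*10 - (6)^2 = -196
Discriminant = (-6)^2 - 4*-196 = 820.0
Eigenvalues: lambda_1 = -17.3178, lambda_2 = 11.3178
The function is not concave.

0


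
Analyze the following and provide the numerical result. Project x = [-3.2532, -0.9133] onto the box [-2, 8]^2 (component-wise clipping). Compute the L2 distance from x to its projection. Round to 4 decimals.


Project each component onto [-2, 8].
clip(-3.2532) = -2.0, clip(-0.9133) = -0.9133
Projection = [-2.0, -0.9133]
Squared diffs: [1.5705, 0.0]
Distance = sqrt(1.5705) = 1.2532


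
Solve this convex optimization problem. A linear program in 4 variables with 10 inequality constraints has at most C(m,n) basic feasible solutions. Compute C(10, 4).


Each vertex corresponds to some choice of n active constraints out of m, so the number of vertices is at most C(m, n) = m! / (n!(m-n)!).
m = 10, n = 4
Numerator: 10 * 9 * 8 * 7
Denominator: 4! = 24
C(10, 4) = 210


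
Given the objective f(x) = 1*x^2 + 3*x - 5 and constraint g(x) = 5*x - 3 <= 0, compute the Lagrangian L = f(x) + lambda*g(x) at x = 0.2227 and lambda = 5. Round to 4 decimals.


Step 1: Evaluate f(x).
f(0.2227) = 1*0.2227^2 + 3*0.2227 - 5 = -4.2823
Step 2: Evaluate g(x).
g(0.2227) = 5*0.2227 - 3 = -1.8865
Step 3: Compute Lagrangian.
L = -4.2823 + 5*-1.8865 = -13.7148


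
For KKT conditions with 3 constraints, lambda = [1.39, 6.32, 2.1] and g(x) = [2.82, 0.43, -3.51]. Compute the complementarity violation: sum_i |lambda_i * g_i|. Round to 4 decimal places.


KKT complementary slackness check:
lambda_1 * g_1 = 1.39 * 2.82 = 3.9198
lambda_2 * g_2 = 6.32 * 0.43 = 2.7176
lambda_3 * g_3 = 2.1 * -3.51 = -7.371
Total violation = 3.9198 + 2.7176 + 7.371 = 14.0084


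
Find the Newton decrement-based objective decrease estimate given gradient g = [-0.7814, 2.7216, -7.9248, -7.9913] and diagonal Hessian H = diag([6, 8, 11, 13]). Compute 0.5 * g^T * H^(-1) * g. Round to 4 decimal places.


Step 1: H is diagonal, so H^(-1) * g = [-0.1302, 0.3402, -0.7204, -0.6147].
Step 2: g^T H^(-1) g = sum_i g_i^2 / H_ii
  = (-0.7814)^2/6 + (2.7216)^2/8 + (-7.9248)^2/11 + (-7.9913)^2/13
  = 0.1018 + 0.9259 + 5.7093 + 4.9124 = 11.6493
Step 3: Objective decrease = 0.5 * g^T H^(-1) g = 5.8247


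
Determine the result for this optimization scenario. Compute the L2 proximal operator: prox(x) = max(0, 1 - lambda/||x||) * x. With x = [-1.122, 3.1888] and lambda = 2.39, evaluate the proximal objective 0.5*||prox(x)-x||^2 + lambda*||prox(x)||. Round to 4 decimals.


Step 1: Compute ||x||.
||x|| = 3.3804
Step 2: Compute scaling factor.
scale = max(0, 1 - 2.39/3.3804) = 0.293
Step 3: prox(x) = [-0.3287, 0.9343]
||prox(x)|| = 0.9904
Step 4: Proximal objective.
0.5*||prox-x||^2 = 2.8561
lambda*||prox|| = 2.3671
Total = 5.2232


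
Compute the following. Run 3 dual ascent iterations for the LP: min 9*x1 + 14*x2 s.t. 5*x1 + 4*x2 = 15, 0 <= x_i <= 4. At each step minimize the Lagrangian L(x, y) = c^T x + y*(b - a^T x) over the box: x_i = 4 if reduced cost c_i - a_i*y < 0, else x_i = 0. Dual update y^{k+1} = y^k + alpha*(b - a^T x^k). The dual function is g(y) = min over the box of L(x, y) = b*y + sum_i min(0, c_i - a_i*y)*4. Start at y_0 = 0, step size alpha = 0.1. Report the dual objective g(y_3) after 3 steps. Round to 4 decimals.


Dual ascent for LP: min 9*x1 + 14*x2, 5*x1 + 4*x2 = 15, 0 <= x_i <= 4
Step 1: y^k = 0.0, reduced costs: (9.0, 14.0)
  x^k = (0.0, 0.0), subgradient = b - a^T x = 15.0
  y^{k+1} = 0.0 + 0.1*15.0 = 1.5
Step 2: y^k = 1.5, reduced costs: (1.5, 8.0)
  x^k = (0.0, 0.0), subgradient = b - a^T x = 15.0
  y^{k+1} = 1.5 + 0.1*15.0 = 3.0
Step 3: y^k = 3.0, reduced costs: (-6.0, 2.0)
  x^k = (4.0, 0.0), subgradient = b - a^T x = -5.0
  y^{k+1} = 3.0 + 0.1*-5.0 = 2.5
Dual objective at y_3 = 2.5: reduced costs (-3.5, 4.0), box minimizer x = (4.0, 0.0)
g(y_3) = b*y + (c1 - a1*y)*x1 + (c2 - a2*y)*x2 = 15*2.5 + (-3.5)*4.0 + 4.0*0.0 = 37.5 - 14.0 + 0.0 = 23.5


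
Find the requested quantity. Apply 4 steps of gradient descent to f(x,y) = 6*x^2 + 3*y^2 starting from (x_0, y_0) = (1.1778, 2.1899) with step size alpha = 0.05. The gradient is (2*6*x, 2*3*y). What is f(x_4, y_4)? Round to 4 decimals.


Gradient descent on f(x,y) = 6*x^2 + 3*y^2.
Starting point: (1.1778, 2.1899), alpha = 0.05
Step 1: grad_x = 2*6*1.1778 = 14.1336, grad_y = 2*3*2.1899 = 13.1394
  x_1 = 1.1778 - 0.05*14.1336 = 0.4711
  y_1 = 2.1899 - 0.05*13.1394 = 1.5329
Step 2: grad_x = 2*6*0.4711 = 5.6534, grad_y = 2*3*1.5329 = 9.1976
  x_2 = 0.4711 - 0.05*5.6534 = 0.1884
  y_2 = 1.5329 - 0.05*9.1976 = 1.0731
Step 3: grad_x = 2*6*0.1884 = 2.2614, grad_y = 2*3*1.0731 = 6.4383
  x_3 = 0.1884 - 0.05*2.2614 = 0.0754
  y_3 = 1.0731 - 0.05*6.4383 = 0.7511
Step 4: grad_x = 2*6*0.0754 = 0.9046, grad_y = 2*3*0.7511 = 4.5068
  x_4 = 0.0754 - 0.05*0.9046 = 0.0302
  y_4 = 0.7511 - 0.05*4.5068 = 0.5258
f(0.0302, 0.5258) = 6*0.0302^2 + 3*0.5258^2 = 0.8348


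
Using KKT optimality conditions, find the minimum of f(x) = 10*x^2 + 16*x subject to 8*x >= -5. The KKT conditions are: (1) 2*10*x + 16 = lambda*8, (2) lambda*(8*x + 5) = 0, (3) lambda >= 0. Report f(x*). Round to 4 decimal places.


Step 1: Try lambda = 0 (constraint inactive).
x_unc = -16/(2*10) = -0.8
Check: 8*-0.8 = -6.4 < -5 -- violated!
Step 2: Constraint must be active: 8*x = -5
x* = -5/8 = -0.625
lambda = (2*10*(-0.625) + 16)/8 = 0.4375
Step 3: Compute optimal value.
f(x*) = 10*(-0.625)^2 + 16*(-0.625) = -6.0938


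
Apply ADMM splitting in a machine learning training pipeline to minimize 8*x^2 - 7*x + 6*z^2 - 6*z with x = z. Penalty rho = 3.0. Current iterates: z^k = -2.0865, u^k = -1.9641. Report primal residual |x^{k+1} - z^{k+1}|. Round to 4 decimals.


ADMM iteration with rho = 3.0, z^k = -2.0865, u^k = -1.9641
Step 1: x-update.
Minimize 8*x^2 - 7*x + (3.0/2)*(x + 2.0865 - 1.9641)^2
FOC: (2*8 + 3.0)*x = 7 + 3.0*(-2.0865 + 1.9641)
x^{k+1} = 0.3491
Step 2: z-update.
Minimize 6*z^2 - 6*z + (3.0/2)*(0.3491 - z - 1.9641)^2
FOC: (2*6 + 3.0)*z = 6 + 3.0*(0.3491 - 1.9641)
z^{k+1} = 0.077
Step 3: u-update.
u^{k+1} = -1.9641 + 0.3491 - 0.077 = -1.692
Step 4: Primal residual = |0.3491 - 0.077| = 0.2721


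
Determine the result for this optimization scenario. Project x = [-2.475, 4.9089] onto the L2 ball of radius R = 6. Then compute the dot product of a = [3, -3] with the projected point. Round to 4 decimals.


Step 1: Compute ||x|| (intermediates to 6 decimals).
||x|| = sqrt((-2.475)^2 + 4.9089^2) = 5.497538
Step 2: Project.
Since ||x|| <= R, proj = x (no scaling needed).
proj(x) = [-2.475, 4.9089]
Step 3: Dot product.
a^T * proj(x) = 3*(-2.475) - 3*4.9089 = -22.1517


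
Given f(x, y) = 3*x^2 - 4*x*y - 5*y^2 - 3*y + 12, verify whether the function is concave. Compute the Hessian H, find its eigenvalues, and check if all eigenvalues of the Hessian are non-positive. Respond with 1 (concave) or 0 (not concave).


The Hessian of f(x,y) = 3*x^2 - 4*x*y - 5*y^2 - 3*y + 12 is:
H = [[6, -4], [-4, -10]]
Trace = 6 - 10 = -4
Determinant = 6*-10 - (-4)^2 = -76
Discriminant = (-4)^2 - 4*-76 = 320.0
Eigenvalues: lambda_1 = -10.9443, lambda_2 = 6.9443
The function is not concave.

0


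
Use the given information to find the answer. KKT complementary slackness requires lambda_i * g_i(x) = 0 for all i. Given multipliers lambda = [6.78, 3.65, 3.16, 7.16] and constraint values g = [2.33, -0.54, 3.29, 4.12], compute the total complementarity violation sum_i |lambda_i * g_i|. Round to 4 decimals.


KKT complementary slackness check:
lambda_1 * g_1 = 6.78 * 2.33 = 15.7974
lambda_2 * g_2 = 3.65 * -0.54 = -1.971
lambda_3 * g_3 = 3.16 * 3.29 = 10.3964
lambda_4 * g_4 = 7.16 * 4.12 = 29.4992
Total violation = 15.7974 + 1.971 + 10.3964 + 29.4992 = 57.664


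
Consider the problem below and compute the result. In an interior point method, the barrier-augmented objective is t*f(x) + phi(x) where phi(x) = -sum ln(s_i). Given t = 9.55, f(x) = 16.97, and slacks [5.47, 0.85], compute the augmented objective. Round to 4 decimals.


Step 1: Compute log-barrier.
ln values: [1.6993, -0.1625]
phi = -(1.6993 - 0.1625) = -1.5368
Step 2: Compute augmented objective.
t*f(x) = 9.55*16.97 = 162.0635
Total = 162.0635 - 1.5368 = 160.5267


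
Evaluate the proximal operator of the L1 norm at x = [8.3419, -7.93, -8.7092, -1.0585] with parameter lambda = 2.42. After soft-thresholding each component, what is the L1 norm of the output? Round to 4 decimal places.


Soft-thresholding with lambda = 2.42:
prox(8.3419) = sign(8.3419)*max(|8.3419| - 2.42, 0) = 5.9219
prox(-7.93) = sign(-7.93)*max(|-7.93| - 2.42, 0) = -5.51
prox(-8.7092) = sign(-8.7092)*max(|-8.7092| - 2.42, 0) = -6.2892
prox(-1.0585) = sign(-1.0585)*max(|-1.0585| - 2.42, 0) = 0.0
prox(x) = [5.9219, -5.51, -6.2892, 0.0]
||prox(x)||_1 = 5.9219 + 5.51 + 6.2892 + 0.0 = 17.7211


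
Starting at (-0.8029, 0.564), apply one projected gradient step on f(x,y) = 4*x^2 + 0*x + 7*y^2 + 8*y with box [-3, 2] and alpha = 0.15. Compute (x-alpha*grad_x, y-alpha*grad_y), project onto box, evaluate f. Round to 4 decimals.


Step 1: Compute gradient at (-0.8029, 0.564).
grad_x = 2*4*-0.8029 + 0 = -6.4232
grad_y = 2*7*0.564 + 8 = 15.896
Step 2: Gradient step.
x_raw = -0.8029 - 0.15*-6.4232 = 0.1606
y_raw = 0.564 - 0.15*15.896 = -1.8204
Step 3: Project onto [-3, 2].
x_proj = clip(0.1606) = 0.1606
y_proj = clip(-1.8204) = -1.8204
Step 4: Evaluate f.
f(0.1606, -1.8204) = 8.7369


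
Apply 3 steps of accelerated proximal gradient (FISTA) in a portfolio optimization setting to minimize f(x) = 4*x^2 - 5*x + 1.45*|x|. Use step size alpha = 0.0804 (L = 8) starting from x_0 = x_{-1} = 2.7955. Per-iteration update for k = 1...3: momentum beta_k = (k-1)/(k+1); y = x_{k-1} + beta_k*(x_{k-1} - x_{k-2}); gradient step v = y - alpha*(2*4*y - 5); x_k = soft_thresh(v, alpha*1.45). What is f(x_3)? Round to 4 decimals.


FISTA on f(x) = 4*x^2 - 5*x + 1.45*|x|
L = 8, alpha = 0.0804
Iteration 1: beta = 0.0, y = 2.7955 + 0.0*(2.7955 - 2.7955) = 2.7955
  grad(y) = 17.364, v = y - alpha*grad = 1.3994
  prox(v) = soft_thresh(1.3994, 0.1166) = 1.2829
Iteration 2: beta = 0.3333, y = 1.2829 + 0.3333*(1.2829 - 2.7955) = 0.7786
  grad(y) = 1.2291, v = y - alpha*grad = 0.6798
  prox(v) = soft_thresh(0.6798, 0.1166) = 0.5632
Iteration 3: beta = 0.5, y = 0.5632 + 0.5*(0.5632 - 1.2829) = 0.2034
  grad(y) = -3.3726, v = y - alpha*grad = 0.4746
  prox(v) = soft_thresh(0.4746, 0.1166) = 0.358
f(x_3) = 4*0.358^2 - 5*0.358 + 1.45*|0.358| = -0.7582


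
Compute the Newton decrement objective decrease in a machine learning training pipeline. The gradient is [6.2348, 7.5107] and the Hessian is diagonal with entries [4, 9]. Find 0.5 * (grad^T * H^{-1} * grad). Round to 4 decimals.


Step 1: H is diagonal, so H^(-1) * g = [1.5587, 0.8345].
Step 2: g^T H^(-1) g = sum_i g_i^2 / H_ii
  = (6.2348)^2/4 + (7.5107)^2/9
  = 9.7182 + 6.2678 = 15.986
Step 3: Objective decrease = 0.5 * g^T H^(-1) g = 7.993


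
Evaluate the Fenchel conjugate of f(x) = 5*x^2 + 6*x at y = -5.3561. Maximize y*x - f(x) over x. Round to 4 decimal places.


f*(y) = sup_x {y*x - a*x^2 - b*x} = sup_x {(y-b)*x - a*x^2}
FOC: (y - b) - 2a*x = 0 => x* = (y - b)/(2a)
x* = (-5.3561 - 6)/(2*5) = -1.1356
f*(-5.3561) = (y-b)^2/(4a) = (-5.3561 - 6)^2/(4*5)
= 128.961/20 = 6.4481


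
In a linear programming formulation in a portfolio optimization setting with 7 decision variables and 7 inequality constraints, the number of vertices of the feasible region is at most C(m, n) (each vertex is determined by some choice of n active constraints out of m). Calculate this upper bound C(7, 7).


Each vertex corresponds to some choice of n active constraints out of m, so the number of vertices is at most C(m, n) = m! / (n!(m-n)!).
m = 7, n = 7
Numerator: 7 * 6 * 5 * 4 * 3 * 2 * 1
Denominator: 7! = 5040
C(7, 7) = 1


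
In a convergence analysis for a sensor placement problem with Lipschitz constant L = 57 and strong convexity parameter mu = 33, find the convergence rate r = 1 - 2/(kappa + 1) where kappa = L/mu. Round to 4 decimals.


Step 1: Compute the condition number.
kappa = L/mu = 57/33 = 1.7273
Step 2: Compute the convergence rate.
r = 1 - 2/(kappa + 1) = 1 - 2*mu/(L + mu) = (L - mu)/(L + mu) = 24/90 = 0.2667


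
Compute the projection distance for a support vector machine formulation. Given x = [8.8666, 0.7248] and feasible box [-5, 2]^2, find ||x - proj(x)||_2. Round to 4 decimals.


Project each component onto [-5, 2].
clip(8.8666) = 2.0, clip(0.7248) = 0.7248
Projection = [2.0, 0.7248]
Squared diffs: [47.1502, 0.0]
Distance = sqrt(47.1502) = 6.8666


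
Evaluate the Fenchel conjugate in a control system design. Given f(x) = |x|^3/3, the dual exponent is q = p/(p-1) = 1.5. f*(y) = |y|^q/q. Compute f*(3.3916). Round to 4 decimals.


The conjugate exponent q satisfies 1/p + 1/q = 1.
p = 3, so q = 3/(3 - 1) = 1.5
|y|^q = 3.3916^1.5 = 6.2461
f*(3.3916) = 6.2461 / 1.5 = 4.164


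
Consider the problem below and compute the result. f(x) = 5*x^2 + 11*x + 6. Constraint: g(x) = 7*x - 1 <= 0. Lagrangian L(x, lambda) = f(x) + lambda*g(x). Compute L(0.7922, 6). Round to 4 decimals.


Step 1: Evaluate f(x).
f(0.7922) = 5*0.7922^2 + 11*0.7922 + 6 = 17.8521
Step 2: Evaluate g(x).
g(0.7922) = 7*0.7922 - 1 = 4.5454
Step 3: Compute Lagrangian.
L = 17.8521 + 6*4.5454 = 45.1245


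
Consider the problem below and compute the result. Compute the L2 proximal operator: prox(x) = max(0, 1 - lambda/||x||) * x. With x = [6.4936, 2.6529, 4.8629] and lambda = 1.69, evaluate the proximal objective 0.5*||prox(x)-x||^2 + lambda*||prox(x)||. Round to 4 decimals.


Step 1: Compute ||x||.
||x|| = 8.5354
Step 2: Compute scaling factor.
scale = max(0, 1 - 1.69/8.5354) = 0.802
Step 3: prox(x) = [5.2079, 2.1276, 3.9]
||prox(x)|| = 6.8454
Step 4: Proximal objective.
0.5*||prox-x||^2 = 1.4281
lambda*||prox|| = 11.5687
Total = 12.9967


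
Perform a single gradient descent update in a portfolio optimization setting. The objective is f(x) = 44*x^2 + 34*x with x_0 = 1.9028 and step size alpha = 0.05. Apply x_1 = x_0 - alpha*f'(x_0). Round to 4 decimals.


We compute the gradient at x_0 and apply the update.
f'(x) = 88*x + 34
f'(1.9028) = 88*1.9028 + 34 = 201.4464
x_1 = 1.9028 - 0.05*201.4464 = -8.1695


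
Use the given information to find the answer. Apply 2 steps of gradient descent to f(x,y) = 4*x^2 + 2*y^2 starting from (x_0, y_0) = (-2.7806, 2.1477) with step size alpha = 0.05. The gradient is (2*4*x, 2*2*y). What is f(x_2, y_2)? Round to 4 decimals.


Gradient descent on f(x,y) = 4*x^2 + 2*y^2.
Starting point: (-2.7806, 2.1477), alpha = 0.05
Step 1: grad_x = 2*4*-2.7806 = -22.2448, grad_y = 2*2*2.1477 = 8.5908
  x_1 = -2.7806 - 0.05*-22.2448 = -1.6684
  y_1 = 2.1477 - 0.05*8.5908 = 1.7182
Step 2: grad_x = 2*4*-1.6684 = -13.3469, grad_y = 2*2*1.7182 = 6.8726
  x_2 = -1.6684 - 0.05*-13.3469 = -1.001
  y_2 = 1.7182 - 0.05*6.8726 = 1.3745
f(-1.001, 1.3745) = 4*(-1.001)^2 + 2*1.3745^2 = 7.7868


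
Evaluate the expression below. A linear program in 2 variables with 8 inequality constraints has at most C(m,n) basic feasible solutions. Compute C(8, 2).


Each vertex corresponds to some choice of n active constraints out of m, so the number of vertices is at most C(m, n) = m! / (n!(m-n)!).
m = 8, n = 2
Numerator: 8 * 7
Denominator: 2! = 2
C(8, 2) = 28


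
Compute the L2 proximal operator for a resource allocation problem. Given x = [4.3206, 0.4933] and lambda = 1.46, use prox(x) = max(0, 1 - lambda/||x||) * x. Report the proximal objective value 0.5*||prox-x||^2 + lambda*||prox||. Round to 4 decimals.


Step 1: Compute ||x||.
||x|| = 4.3487
Step 2: Compute scaling factor.
scale = max(0, 1 - 1.46/4.3487) = 0.6643
Step 3: prox(x) = [2.87, 0.3277]
||prox(x)|| = 2.8887
Step 4: Proximal objective.
0.5*||prox-x||^2 = 1.0658
lambda*||prox|| = 4.2175
Total = 5.2833


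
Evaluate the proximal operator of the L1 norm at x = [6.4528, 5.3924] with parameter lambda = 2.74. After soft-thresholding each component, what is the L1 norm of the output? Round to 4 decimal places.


Soft-thresholding with lambda = 2.74:
prox(6.4528) = sign(6.4528)*max(|6.4528| - 2.74, 0) = 3.7128
prox(5.3924) = sign(5.3924)*max(|5.3924| - 2.74, 0) = 2.6524
prox(x) = [3.7128, 2.6524]
||prox(x)||_1 = 3.7128 + 2.6524 = 6.3652


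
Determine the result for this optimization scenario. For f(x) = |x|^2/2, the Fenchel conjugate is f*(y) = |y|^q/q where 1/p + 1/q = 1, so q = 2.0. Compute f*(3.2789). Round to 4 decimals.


The conjugate exponent q satisfies 1/p + 1/q = 1.
p = 2, so q = 2/(2 - 1) = 2.0
|y|^q = 3.2789^2.0 = 10.7512
f*(3.2789) = 10.7512 / 2.0 = 5.3756


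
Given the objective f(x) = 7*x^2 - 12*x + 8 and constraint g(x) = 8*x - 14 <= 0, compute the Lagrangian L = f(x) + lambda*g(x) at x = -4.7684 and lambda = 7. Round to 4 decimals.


Step 1: Evaluate f(x).
f(-4.7684) = 7*(-4.7684)^2 - 12*(-4.7684) + 8 = 224.3843
Step 2: Evaluate g(x).
g(-4.7684) = 8*-4.7684 - 14 = -52.1472
Step 3: Compute Lagrangian.
L = 224.3843 + 7*-52.1472 = -140.6461


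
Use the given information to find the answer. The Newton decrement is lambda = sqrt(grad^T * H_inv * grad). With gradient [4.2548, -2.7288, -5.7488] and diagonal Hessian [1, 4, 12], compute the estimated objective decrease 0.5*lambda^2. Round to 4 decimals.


Step 1: H is diagonal, so H^(-1) * g = [4.2548, -0.6822, -0.4791].
Step 2: g^T H^(-1) g = sum_i g_i^2 / H_ii
  = (4.2548)^2/1 + (-2.7288)^2/4 + (-5.7488)^2/12
  = 18.1033 + 1.8616 + 2.7541 = 22.719
Step 3: Objective decrease = 0.5 * g^T H^(-1) g = 11.3595


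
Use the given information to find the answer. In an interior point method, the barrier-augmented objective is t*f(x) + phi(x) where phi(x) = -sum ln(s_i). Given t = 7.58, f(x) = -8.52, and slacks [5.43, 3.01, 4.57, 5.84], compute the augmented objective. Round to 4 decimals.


Step 1: Compute log-barrier.
ln values: [1.6919, 1.1019, 1.5195, 1.7647]
phi = -(1.6919 + 1.1019 + 1.5195 + 1.7647) = -6.0781
Step 2: Compute augmented objective.
t*f(x) = 7.58*-8.52 = -64.5816
Total = -64.5816 - 6.0781 = -70.6597


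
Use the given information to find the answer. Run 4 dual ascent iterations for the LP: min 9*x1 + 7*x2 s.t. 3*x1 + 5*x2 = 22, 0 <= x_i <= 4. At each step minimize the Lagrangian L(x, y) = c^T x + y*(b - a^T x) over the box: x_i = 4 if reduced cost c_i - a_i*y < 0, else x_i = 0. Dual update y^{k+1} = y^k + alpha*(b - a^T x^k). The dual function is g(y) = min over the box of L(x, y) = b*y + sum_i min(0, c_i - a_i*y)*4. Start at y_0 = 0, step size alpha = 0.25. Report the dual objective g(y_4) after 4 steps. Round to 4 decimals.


Dual ascent for LP: min 9*x1 + 7*x2, 3*x1 + 5*x2 = 22, 0 <= x_i <= 4
Step 1: y^k = 0.0, reduced costs: (9.0, 7.0)
  x^k = (0.0, 0.0), subgradient = b - a^T x = 22.0
  y^{k+1} = 0.0 + 0.25*22.0 = 5.5
Step 2: y^k = 5.5, reduced costs: (-7.5, -20.5)
  x^k = (4.0, 4.0), subgradient = b - a^T x = -10.0
  y^{k+1} = 5.5 + 0.25*-10.0 = 3.0
Step 3: y^k = 3.0, reduced costs: (0.0, -8.0)
  x^k = (0.0, 4.0), subgradient = b - a^T x = 2.0
  y^{k+1} = 3.0 + 0.25*2.0 = 3.5
Step 4: y^k = 3.5, reduced costs: (-1.5, -10.5)
  x^k = (4.0, 4.0), subgradient = b - a^T x = -10.0
  y^{k+1} = 3.5 + 0.25*-10.0 = 1.0
Dual objective at y_4 = 1.0: reduced costs (6.0, 2.0), box minimizer x = (0.0, 0.0)
g(y_4) = b*y + (c1 - a1*y)*x1 + (c2 - a2*y)*x2 = 22*1.0 + 6.0*0.0 + 2.0*0.0 = 22.0 + 0.0 + 0.0 = 22.0


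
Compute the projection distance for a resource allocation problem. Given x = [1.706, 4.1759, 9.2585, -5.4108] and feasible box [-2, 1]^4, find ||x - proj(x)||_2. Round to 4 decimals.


Project each component onto [-2, 1].
clip(1.706) = 1.0, clip(4.1759) = 1.0, clip(9.2585) = 1.0, clip(-5.4108) = -2.0
Projection = [1.0, 1.0, 1.0, -2.0]
Squared diffs: [0.4984, 10.0863, 68.2028, 11.6336]
Distance = sqrt(90.4211) = 9.509


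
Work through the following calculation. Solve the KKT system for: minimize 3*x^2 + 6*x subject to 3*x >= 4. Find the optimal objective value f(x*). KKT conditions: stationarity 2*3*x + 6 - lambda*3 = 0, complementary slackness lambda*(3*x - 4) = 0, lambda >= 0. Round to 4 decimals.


Step 1: Try lambda = 0 (constraint inactive).
x_unc = -6/(2*3) = -1.0
Check: 3*-1.0 = -3.0 < 4 -- violated!
Step 2: Constraint must be active: 3*x = 4
x* = 4/3 = 1.3333 (rounded; the exact value 4/3 is used below)
lambda = (2*3*(4/3) + 6)/3 = 4.6667
Step 3: Compute optimal value.
f(x*) = 3*(4/3)^2 + 6*(4/3) = 13.3333


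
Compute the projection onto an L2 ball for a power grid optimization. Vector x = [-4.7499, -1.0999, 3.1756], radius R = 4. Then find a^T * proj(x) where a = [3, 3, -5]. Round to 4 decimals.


Step 1: Compute ||x|| (intermediates to 6 decimals).
||x|| = sqrt((-4.7499)^2 + (-1.0999)^2 + 3.1756^2) = 5.818571
Step 2: Project.
Since ||x|| > R, scale = R/||x|| = 4/5.818571 = 0.687454, proj(x) = scale * x
proj(x) = [-3.265338, -0.756131, 2.183079]
Step 3: Dot product.
a^T * proj(x) = 3*(-3.265338) + 3*(-0.756131) - 5*2.183079 = -22.9798


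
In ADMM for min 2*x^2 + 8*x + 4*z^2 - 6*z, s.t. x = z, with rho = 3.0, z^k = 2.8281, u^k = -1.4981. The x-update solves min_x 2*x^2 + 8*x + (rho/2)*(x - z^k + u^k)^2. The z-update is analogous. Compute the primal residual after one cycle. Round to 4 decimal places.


ADMM iteration with rho = 3.0, z^k = 2.8281, u^k = -1.4981
Step 1: x-update.
Minimize 2*x^2 + 8*x + (3.0/2)*(x - 2.8281 - 1.4981)^2
FOC: (2*2 + 3.0)*x = -8 + 3.0*(2.8281 + 1.4981)
x^{k+1} = 0.7112
Step 2: z-update.
Minimize 4*z^2 - 6*z + (3.0/2)*(0.7112 - z - 1.4981)^2
FOC: (2*4 + 3.0)*z = 6 + 3.0*(0.7112 - 1.4981)
z^{k+1} = 0.3309
Step 3: u-update.
u^{k+1} = -1.4981 + 0.7112 - 0.3309 = -1.1177
Step 4: Primal residual = |0.7112 - 0.3309| = 0.3804


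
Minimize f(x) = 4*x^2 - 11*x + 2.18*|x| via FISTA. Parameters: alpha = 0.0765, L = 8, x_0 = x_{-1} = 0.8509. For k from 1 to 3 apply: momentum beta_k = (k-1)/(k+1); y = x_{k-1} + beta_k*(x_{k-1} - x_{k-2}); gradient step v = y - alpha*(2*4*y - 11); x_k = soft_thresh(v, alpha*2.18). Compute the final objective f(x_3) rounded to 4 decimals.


FISTA on f(x) = 4*x^2 - 11*x + 2.18*|x|
L = 8, alpha = 0.0765
Iteration 1: beta = 0.0, y = 0.8509 + 0.0*(0.8509 - 0.8509) = 0.8509
  grad(y) = -4.1928, v = y - alpha*grad = 1.1716
  prox(v) = soft_thresh(1.1716, 0.1668) = 1.0049
Iteration 2: beta = 0.3333, y = 1.0049 + 0.3333*(1.0049 - 0.8509) = 1.0562
  grad(y) = -2.5504, v = y - alpha*grad = 1.2513
  prox(v) = soft_thresh(1.2513, 0.1668) = 1.0845
Iteration 3: beta = 0.5, y = 1.0845 + 0.5*(1.0845 - 1.0049) = 1.1244
  grad(y) = -2.0051, v = y - alpha*grad = 1.2778
  prox(v) = soft_thresh(1.2778, 0.1668) = 1.111
f(x_3) = 4*1.111^2 - 11*1.111 + 2.18*|1.111| = -4.8617


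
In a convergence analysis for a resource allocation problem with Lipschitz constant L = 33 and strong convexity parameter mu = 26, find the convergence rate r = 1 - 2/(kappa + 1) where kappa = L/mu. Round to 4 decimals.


Step 1: Compute the condition number.
kappa = L/mu = 33/26 = 1.2692
Step 2: Compute the convergence rate.
r = 1 - 2/(kappa + 1) = 1 - 2*mu/(L + mu) = (L - mu)/(L + mu) = 7/59 = 0.1186


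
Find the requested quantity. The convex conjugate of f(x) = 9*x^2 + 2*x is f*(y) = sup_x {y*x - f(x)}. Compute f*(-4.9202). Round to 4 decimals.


f*(y) = sup_x {y*x - a*x^2 - b*x} = sup_x {(y-b)*x - a*x^2}
FOC: (y - b) - 2a*x = 0 => x* = (y - b)/(2a)
x* = (-4.9202 - 2)/(2*9) = -0.3845
f*(-4.9202) = (y-b)^2/(4a) = (-4.9202 - 2)^2/(4*9)
= 47.8892/36 = 1.3303


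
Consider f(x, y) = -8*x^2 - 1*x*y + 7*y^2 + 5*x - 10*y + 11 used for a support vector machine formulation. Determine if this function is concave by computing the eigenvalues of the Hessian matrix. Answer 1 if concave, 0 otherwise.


The Hessian of f(x,y) = -8*x^2 - 1*x*y + 7*y^2 + 5*x - 10*y + 11 is:
H = [[-16, -1], [-1, 14]]
Trace = -16 + 14 = -2
Determinant = -16*14 - (-1)^2 = -225
Discriminant = (-2)^2 - 4*-225 = 904.0
Eigenvalues: lambda_1 = -16.0333, lambda_2 = 14.0333
The function is not concave.

0


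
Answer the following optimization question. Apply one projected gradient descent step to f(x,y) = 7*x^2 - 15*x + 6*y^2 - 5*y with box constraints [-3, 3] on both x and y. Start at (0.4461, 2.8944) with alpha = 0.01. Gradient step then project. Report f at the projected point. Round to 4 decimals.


Step 1: Compute gradient at (0.4461, 2.8944).
grad_x = 2*7*0.4461 - 15 = -8.7546
grad_y = 2*6*2.8944 - 5 = 29.7328
Step 2: Gradient step.
x_raw = 0.4461 - 0.01*-8.7546 = 0.5336
y_raw = 2.8944 - 0.01*29.7328 = 2.5971
Step 3: Project onto [-3, 3].
x_proj = clip(0.5336) = 0.5336
y_proj = clip(2.5971) = 2.5971
Step 4: Evaluate f.
f(0.5336, 2.5971) = 21.4721


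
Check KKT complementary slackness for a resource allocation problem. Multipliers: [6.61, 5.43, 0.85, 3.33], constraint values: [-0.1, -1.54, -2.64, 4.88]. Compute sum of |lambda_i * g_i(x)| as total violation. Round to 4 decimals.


KKT complementary slackness check:
lambda_1 * g_1 = 6.61 * -0.1 = -0.661
lambda_2 * g_2 = 5.43 * -1.54 = -8.3622
lambda_3 * g_3 = 0.85 * -2.64 = -2.244
lambda_4 * g_4 = 3.33 * 4.88 = 16.2504
Total violation = 0.661 + 8.3622 + 2.244 + 16.2504 = 27.5176


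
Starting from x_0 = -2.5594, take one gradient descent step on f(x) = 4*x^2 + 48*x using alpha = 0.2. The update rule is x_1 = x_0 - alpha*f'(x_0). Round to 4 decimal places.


We compute the gradient at x_0 and apply the update.
f'(x) = 8*x + 48
f'(-2.5594) = 8*-2.5594 + 48 = 27.5248
x_1 = -2.5594 - 0.2*27.5248 = -8.0644


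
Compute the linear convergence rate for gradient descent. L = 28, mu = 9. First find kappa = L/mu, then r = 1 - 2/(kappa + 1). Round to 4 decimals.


Step 1: Compute the condition number.
kappa = L/mu = 28/9 = 3.1111
Step 2: Compute the convergence rate.
r = 1 - 2/(kappa + 1) = 1 - 2*mu/(L + mu) = (L - mu)/(L + mu) = 19/37 = 0.5135


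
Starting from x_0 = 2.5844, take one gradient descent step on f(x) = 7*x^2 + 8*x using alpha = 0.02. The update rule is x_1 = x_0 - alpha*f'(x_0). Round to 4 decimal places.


We compute the gradient at x_0 and apply the update.
f'(x) = 14*x + 8
f'(2.5844) = 14*2.5844 + 8 = 44.1816
x_1 = 2.5844 - 0.02*44.1816 = 1.7008


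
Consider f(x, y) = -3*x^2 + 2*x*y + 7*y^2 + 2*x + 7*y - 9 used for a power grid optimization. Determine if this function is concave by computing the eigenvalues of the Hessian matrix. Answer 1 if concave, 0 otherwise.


The Hessian of f(x,y) = -3*x^2 + 2*x*y + 7*y^2 + 2*x + 7*y - 9 is:
H = [[-6, 2], [2, 14]]
Trace = -6 + 14 = 8
Determinant = -6*14 - (2)^2 = -88
Discriminant = (8)^2 - 4*-88 = 416.0
Eigenvalues: lambda_1 = -6.198, lambda_2 = 14.198
The function is not concave.

0


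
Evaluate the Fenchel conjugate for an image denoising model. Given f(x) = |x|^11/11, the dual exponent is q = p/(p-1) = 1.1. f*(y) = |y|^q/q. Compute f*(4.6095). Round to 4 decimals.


The conjugate exponent q satisfies 1/p + 1/q = 1.
p = 11, so q = 11/(11 - 1) = 1.1
|y|^q = 4.6095^1.1 = 5.3706
f*(4.6095) = 5.3706 / 1.1 = 4.8823


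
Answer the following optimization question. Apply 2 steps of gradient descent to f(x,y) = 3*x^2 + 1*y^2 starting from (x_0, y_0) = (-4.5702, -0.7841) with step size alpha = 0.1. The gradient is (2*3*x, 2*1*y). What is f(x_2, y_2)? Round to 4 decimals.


Gradient descent on f(x,y) = 3*x^2 + 1*y^2.
Starting point: (-4.5702, -0.7841), alpha = 0.1
Step 1: grad_x = 2*3*-4.5702 = -27.4212, grad_y = 2*1*-0.7841 = -1.5682
  x_1 = -4.5702 - 0.1*-27.4212 = -1.8281
  y_1 = -0.7841 - 0.1*-1.5682 = -0.6273
Step 2: grad_x = 2*3*-1.8281 = -10.9685, grad_y = 2*1*-0.6273 = -1.2546
  x_2 = -1.8281 - 0.1*-10.9685 = -0.7312
  y_2 = -0.6273 - 0.1*-1.2546 = -0.5018
f(-0.7312, -0.5018) = 3*(-0.7312)^2 + 1*(-0.5018)^2 = 1.8559


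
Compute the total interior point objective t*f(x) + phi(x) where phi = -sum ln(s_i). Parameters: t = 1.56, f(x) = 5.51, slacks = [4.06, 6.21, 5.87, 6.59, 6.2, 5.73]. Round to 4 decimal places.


Step 1: Compute log-barrier.
ln values: [1.4012, 1.8262, 1.7699, 1.8856, 1.8245, 1.7457]
phi = -(1.4012 + 1.8262 + 1.7699 + 1.8856 + 1.8245 + 1.7457) = -10.453
Step 2: Compute augmented objective.
t*f(x) = 1.56*5.51 = 8.5956
Total = 8.5956 - 10.453 = -1.8574


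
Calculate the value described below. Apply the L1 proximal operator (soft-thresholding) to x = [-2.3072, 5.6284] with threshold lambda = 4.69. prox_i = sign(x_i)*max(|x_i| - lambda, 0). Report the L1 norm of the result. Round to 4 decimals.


Soft-thresholding with lambda = 4.69:
prox(-2.3072) = sign(-2.3072)*max(|-2.3072| - 4.69, 0) = 0.0
prox(5.6284) = sign(5.6284)*max(|5.6284| - 4.69, 0) = 0.9384
prox(x) = [0.0, 0.9384]
||prox(x)||_1 = 0.0 + 0.9384 = 0.9384


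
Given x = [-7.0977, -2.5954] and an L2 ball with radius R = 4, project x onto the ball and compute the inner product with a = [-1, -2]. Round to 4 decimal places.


Step 1: Compute ||x|| (intermediates to 6 decimals).
||x|| = sqrt((-7.0977)^2 + (-2.5954)^2) = 7.557344
Step 2: Project.
Since ||x|| > R, scale = R/||x|| = 4/7.557344 = 0.529286, proj(x) = scale * x
proj(x) = [-3.756713, -1.373709]
Step 3: Dot product.
a^T * proj(x) = -1*(-3.756713) - 2*(-1.373709) = 6.5041


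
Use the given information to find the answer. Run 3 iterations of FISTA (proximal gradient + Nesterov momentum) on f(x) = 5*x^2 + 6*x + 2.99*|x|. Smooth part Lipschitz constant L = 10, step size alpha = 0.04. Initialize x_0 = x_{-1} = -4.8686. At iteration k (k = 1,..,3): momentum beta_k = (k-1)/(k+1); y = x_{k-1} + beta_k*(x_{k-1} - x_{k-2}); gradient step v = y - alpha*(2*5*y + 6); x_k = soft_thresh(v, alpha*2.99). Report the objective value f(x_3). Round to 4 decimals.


FISTA on f(x) = 5*x^2 + 6*x + 2.99*|x|
L = 10, alpha = 0.04
Iteration 1: beta = 0.0, y = -4.8686 + 0.0*(-4.8686 + 4.8686) = -4.8686
  grad(y) = -42.686, v = y - alpha*grad = -3.1612
  prox(v) = soft_thresh(-3.1612, 0.1196) = -3.0416
Iteration 2: beta = 0.3333, y = -3.0416 + 0.3333*(-3.0416 + 4.8686) = -2.4325
  grad(y) = -18.3255, v = y - alpha*grad = -1.6995
  prox(v) = soft_thresh(-1.6995, 0.1196) = -1.5799
Iteration 3: beta = 0.5, y = -1.5799 + 0.5*(-1.5799 + 3.0416) = -0.8491
  grad(y) = -2.4911, v = y - alpha*grad = -0.7495
  prox(v) = soft_thresh(-0.7495, 0.1196) = -0.6299
f(x_3) = 5*(-0.6299)^2 + 6*(-0.6299) + 2.99*|-0.6299| = 0.0878


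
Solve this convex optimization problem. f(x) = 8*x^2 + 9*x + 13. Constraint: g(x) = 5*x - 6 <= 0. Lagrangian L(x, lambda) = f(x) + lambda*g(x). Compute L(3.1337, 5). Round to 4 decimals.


Step 1: Evaluate f(x).
f(3.1337) = 8*3.1337^2 + 9*3.1337 + 13 = 119.7639
Step 2: Evaluate g(x).
g(3.1337) = 5*3.1337 - 6 = 9.6685
Step 3: Compute Lagrangian.
L = 119.7639 + 5*9.6685 = 168.1064


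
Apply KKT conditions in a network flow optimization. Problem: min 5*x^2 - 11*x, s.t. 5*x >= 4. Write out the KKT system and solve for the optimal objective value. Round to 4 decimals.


Step 1: Try lambda = 0 (constraint inactive).
Stationarity: 2*5*x - 11 = 0
x* = 11/(2*5) = 1.1
Check constraint: 5*1.1 = 5.5 >= 4 -- satisfied.
Step 2: Compute optimal value.
f(x*) = 5*1.1^2 - 11*1.1 = -6.05


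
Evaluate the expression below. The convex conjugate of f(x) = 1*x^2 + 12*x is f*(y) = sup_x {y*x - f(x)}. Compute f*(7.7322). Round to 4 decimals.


f*(y) = sup_x {y*x - a*x^2 - b*x} = sup_x {(y-b)*x - a*x^2}
FOC: (y - b) - 2a*x = 0 => x* = (y - b)/(2a)
x* = (7.7322 - 12)/(2*1) = -2.1339
f*(7.7322) = (y-b)^2/(4a) = (7.7322 - 12)^2/(4*1)
= 18.2141/4 = 4.5535


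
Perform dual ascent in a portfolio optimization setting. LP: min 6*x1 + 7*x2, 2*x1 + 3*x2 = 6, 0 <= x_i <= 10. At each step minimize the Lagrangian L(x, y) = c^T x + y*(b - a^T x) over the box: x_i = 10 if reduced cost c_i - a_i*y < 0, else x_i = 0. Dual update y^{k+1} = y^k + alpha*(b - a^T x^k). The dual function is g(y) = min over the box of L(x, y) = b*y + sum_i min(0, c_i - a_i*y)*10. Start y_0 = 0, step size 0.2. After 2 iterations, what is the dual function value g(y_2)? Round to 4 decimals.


Dual ascent for LP: min 6*x1 + 7*x2, 2*x1 + 3*x2 = 6, 0 <= x_i <= 10
Step 1: y^k = 0.0, reduced costs: (6.0, 7.0)
  x^k = (0.0, 0.0), subgradient = b - a^T x = 6.0
  y^{k+1} = 0.0 + 0.2*6.0 = 1.2
Step 2: y^k = 1.2, reduced costs: (3.6, 3.4)
  x^k = (0.0, 0.0), subgradient = b - a^T x = 6.0
  y^{k+1} = 1.2 + 0.2*6.0 = 2.4
Dual objective at y_2 = 2.4: reduced costs (1.2, -0.2), box minimizer x = (0.0, 10.0)
g(y_2) = b*y + (c1 - a1*y)*x1 + (c2 - a2*y)*x2 = 6*2.4 + 1.2*0.0 + (-0.2)*10.0 = 14.4 + 0.0 - 2.0 = 12.4


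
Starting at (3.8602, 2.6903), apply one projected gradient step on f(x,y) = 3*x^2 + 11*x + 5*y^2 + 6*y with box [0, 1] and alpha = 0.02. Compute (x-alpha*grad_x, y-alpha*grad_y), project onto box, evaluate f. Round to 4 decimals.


Step 1: Compute gradient at (3.8602, 2.6903).
grad_x = 2*3*3.8602 + 11 = 34.1612
grad_y = 2*5*2.6903 + 6 = 32.903
Step 2: Gradient step.
x_raw = 3.8602 - 0.02*34.1612 = 3.177
y_raw = 2.6903 - 0.02*32.903 = 2.0322
Step 3: Project onto [0, 1].
x_proj = clip(3.177) = 1.0
y_proj = clip(2.0322) = 1.0
Step 4: Evaluate f.
f(1.0, 1.0) = 25.0


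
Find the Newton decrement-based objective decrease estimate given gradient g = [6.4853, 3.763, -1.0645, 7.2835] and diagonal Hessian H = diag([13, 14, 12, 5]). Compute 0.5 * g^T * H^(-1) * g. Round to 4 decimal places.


Step 1: H is diagonal, so H^(-1) * g = [0.4989, 0.2688, -0.0887, 1.4567].
Step 2: g^T H^(-1) g = sum_i g_i^2 / H_ii
  = (6.4853)^2/13 + (3.763)^2/14 + (-1.0645)^2/12 + (7.2835)^2/5
  = 3.2353 + 1.0114 + 0.0944 + 10.6099 = 14.9511
Step 3: Objective decrease = 0.5 * g^T H^(-1) g = 7.4755


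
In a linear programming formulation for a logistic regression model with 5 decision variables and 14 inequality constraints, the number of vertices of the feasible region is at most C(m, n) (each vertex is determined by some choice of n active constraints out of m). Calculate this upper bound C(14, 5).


Each vertex corresponds to some choice of n active constraints out of m, so the number of vertices is at most C(m, n) = m! / (n!(m-n)!).
m = 14, n = 5
Numerator: 14 * 13 * 12 * 11 * 10
Denominator: 5! = 120
C(14, 5) = 2002


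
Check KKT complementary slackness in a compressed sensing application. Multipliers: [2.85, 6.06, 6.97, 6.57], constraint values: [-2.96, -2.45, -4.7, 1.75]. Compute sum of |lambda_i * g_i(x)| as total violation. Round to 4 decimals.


KKT complementary slackness check:
lambda_1 * g_1 = 2.85 * -2.96 = -8.436
lambda_2 * g_2 = 6.06 * -2.45 = -14.847
lambda_3 * g_3 = 6.97 * -4.7 = -32.759
lambda_4 * g_4 = 6.57 * 1.75 = 11.4975
Total violation = 8.436 + 14.847 + 32.759 + 11.4975 = 67.5395


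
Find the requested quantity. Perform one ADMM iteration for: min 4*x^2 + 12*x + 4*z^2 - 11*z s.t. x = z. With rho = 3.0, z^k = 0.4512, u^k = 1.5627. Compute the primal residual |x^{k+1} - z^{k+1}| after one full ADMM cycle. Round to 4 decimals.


ADMM iteration with rho = 3.0, z^k = 0.4512, u^k = 1.5627
Step 1: x-update.
Minimize 4*x^2 + 12*x + (3.0/2)*(x - 0.4512 + 1.5627)^2
FOC: (2*4 + 3.0)*x = -12 + 3.0*(0.4512 - 1.5627)
x^{k+1} = -1.394
Step 2: z-update.
Minimize 4*z^2 - 11*z + (3.0/2)*(-1.394 - z + 1.5627)^2
FOC: (2*4 + 3.0)*z = 11 + 3.0*(-1.394 + 1.5627)
z^{k+1} = 1.046
Step 3: u-update.
u^{k+1} = 1.5627 - 1.394 - 1.046 = -0.8773
Step 4: Primal residual = |-1.394 - 1.046| = 2.44
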